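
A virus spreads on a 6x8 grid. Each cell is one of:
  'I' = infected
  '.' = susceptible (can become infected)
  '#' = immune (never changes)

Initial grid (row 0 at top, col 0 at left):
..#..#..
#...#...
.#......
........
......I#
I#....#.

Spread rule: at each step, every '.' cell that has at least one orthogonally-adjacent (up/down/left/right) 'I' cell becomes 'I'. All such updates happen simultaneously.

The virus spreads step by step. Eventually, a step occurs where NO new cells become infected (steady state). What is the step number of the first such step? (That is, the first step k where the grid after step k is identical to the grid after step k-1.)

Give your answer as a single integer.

Step 0 (initial): 2 infected
Step 1: +3 new -> 5 infected
Step 2: +7 new -> 12 infected
Step 3: +9 new -> 21 infected
Step 4: +8 new -> 29 infected
Step 5: +3 new -> 32 infected
Step 6: +2 new -> 34 infected
Step 7: +2 new -> 36 infected
Step 8: +2 new -> 38 infected
Step 9: +1 new -> 39 infected
Step 10: +0 new -> 39 infected

Answer: 10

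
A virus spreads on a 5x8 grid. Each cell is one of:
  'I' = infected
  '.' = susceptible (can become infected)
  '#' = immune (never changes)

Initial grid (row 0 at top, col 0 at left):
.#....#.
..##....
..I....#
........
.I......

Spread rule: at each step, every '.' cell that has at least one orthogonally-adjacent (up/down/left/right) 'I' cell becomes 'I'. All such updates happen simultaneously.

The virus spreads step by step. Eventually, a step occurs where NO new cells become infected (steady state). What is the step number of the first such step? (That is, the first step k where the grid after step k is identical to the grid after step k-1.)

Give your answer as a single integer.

Answer: 8

Derivation:
Step 0 (initial): 2 infected
Step 1: +6 new -> 8 infected
Step 2: +6 new -> 14 infected
Step 3: +5 new -> 19 infected
Step 4: +6 new -> 25 infected
Step 5: +5 new -> 30 infected
Step 6: +4 new -> 34 infected
Step 7: +1 new -> 35 infected
Step 8: +0 new -> 35 infected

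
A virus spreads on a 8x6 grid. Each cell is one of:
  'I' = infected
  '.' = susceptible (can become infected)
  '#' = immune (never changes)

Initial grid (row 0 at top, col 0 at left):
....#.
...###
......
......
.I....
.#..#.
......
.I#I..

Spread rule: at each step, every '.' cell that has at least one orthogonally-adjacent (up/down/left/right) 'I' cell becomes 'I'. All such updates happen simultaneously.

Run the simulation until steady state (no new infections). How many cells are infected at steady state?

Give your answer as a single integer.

Step 0 (initial): 3 infected
Step 1: +7 new -> 10 infected
Step 2: +11 new -> 21 infected
Step 3: +6 new -> 27 infected
Step 4: +7 new -> 34 infected
Step 5: +4 new -> 38 infected
Step 6: +2 new -> 40 infected
Step 7: +0 new -> 40 infected

Answer: 40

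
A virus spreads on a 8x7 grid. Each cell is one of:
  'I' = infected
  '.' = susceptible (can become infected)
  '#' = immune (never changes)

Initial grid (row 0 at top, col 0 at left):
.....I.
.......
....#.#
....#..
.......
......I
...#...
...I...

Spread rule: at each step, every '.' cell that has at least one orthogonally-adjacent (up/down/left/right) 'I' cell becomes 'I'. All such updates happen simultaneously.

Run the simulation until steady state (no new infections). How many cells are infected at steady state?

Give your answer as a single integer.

Step 0 (initial): 3 infected
Step 1: +8 new -> 11 infected
Step 2: +13 new -> 24 infected
Step 3: +8 new -> 32 infected
Step 4: +7 new -> 39 infected
Step 5: +7 new -> 46 infected
Step 6: +4 new -> 50 infected
Step 7: +2 new -> 52 infected
Step 8: +0 new -> 52 infected

Answer: 52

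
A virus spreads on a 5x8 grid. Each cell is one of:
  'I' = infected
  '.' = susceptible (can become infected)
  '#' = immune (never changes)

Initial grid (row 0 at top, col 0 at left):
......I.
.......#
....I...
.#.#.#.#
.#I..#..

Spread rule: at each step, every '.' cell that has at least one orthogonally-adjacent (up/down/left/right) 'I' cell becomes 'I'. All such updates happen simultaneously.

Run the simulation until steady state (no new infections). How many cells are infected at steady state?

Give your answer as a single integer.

Step 0 (initial): 3 infected
Step 1: +9 new -> 12 infected
Step 2: +6 new -> 18 infected
Step 3: +5 new -> 23 infected
Step 4: +4 new -> 27 infected
Step 5: +4 new -> 31 infected
Step 6: +2 new -> 33 infected
Step 7: +0 new -> 33 infected

Answer: 33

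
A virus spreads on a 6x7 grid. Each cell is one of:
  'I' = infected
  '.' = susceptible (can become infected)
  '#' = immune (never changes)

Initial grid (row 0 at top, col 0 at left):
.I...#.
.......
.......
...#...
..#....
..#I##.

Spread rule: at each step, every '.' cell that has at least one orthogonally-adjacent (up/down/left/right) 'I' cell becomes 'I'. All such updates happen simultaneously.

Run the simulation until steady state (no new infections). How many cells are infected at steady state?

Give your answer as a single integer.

Answer: 36

Derivation:
Step 0 (initial): 2 infected
Step 1: +4 new -> 6 infected
Step 2: +5 new -> 11 infected
Step 3: +7 new -> 18 infected
Step 4: +8 new -> 26 infected
Step 5: +6 new -> 32 infected
Step 6: +3 new -> 35 infected
Step 7: +1 new -> 36 infected
Step 8: +0 new -> 36 infected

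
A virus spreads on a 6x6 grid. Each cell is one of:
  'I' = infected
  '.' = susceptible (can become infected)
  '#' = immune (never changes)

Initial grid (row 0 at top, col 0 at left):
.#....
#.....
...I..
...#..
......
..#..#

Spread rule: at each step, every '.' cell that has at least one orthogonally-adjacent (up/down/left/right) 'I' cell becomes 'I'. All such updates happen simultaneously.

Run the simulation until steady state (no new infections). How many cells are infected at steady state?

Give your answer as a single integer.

Answer: 30

Derivation:
Step 0 (initial): 1 infected
Step 1: +3 new -> 4 infected
Step 2: +7 new -> 11 infected
Step 3: +9 new -> 20 infected
Step 4: +6 new -> 26 infected
Step 5: +3 new -> 29 infected
Step 6: +1 new -> 30 infected
Step 7: +0 new -> 30 infected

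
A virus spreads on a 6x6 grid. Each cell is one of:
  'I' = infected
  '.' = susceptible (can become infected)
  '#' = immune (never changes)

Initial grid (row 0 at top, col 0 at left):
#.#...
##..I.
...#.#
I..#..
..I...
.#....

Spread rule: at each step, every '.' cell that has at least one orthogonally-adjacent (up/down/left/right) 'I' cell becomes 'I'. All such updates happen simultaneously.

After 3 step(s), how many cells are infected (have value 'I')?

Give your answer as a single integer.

Answer: 26

Derivation:
Step 0 (initial): 3 infected
Step 1: +11 new -> 14 infected
Step 2: +9 new -> 23 infected
Step 3: +3 new -> 26 infected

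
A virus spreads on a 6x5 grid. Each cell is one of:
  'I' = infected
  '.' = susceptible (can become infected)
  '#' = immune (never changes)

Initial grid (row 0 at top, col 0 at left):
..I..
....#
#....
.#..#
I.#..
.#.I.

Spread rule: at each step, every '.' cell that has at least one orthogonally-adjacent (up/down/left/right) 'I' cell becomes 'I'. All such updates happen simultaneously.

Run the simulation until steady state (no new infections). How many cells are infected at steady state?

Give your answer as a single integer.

Answer: 24

Derivation:
Step 0 (initial): 3 infected
Step 1: +9 new -> 12 infected
Step 2: +7 new -> 19 infected
Step 3: +4 new -> 23 infected
Step 4: +1 new -> 24 infected
Step 5: +0 new -> 24 infected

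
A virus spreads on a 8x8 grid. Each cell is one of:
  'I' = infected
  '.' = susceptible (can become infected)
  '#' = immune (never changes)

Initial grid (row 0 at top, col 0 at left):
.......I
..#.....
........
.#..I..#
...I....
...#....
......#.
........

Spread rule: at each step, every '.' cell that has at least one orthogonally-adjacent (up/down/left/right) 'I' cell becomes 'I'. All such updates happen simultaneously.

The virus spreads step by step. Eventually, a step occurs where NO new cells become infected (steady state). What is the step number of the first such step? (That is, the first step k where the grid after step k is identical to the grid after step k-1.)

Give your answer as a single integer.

Answer: 8

Derivation:
Step 0 (initial): 3 infected
Step 1: +7 new -> 10 infected
Step 2: +12 new -> 22 infected
Step 3: +11 new -> 33 infected
Step 4: +11 new -> 44 infected
Step 5: +8 new -> 52 infected
Step 6: +5 new -> 57 infected
Step 7: +2 new -> 59 infected
Step 8: +0 new -> 59 infected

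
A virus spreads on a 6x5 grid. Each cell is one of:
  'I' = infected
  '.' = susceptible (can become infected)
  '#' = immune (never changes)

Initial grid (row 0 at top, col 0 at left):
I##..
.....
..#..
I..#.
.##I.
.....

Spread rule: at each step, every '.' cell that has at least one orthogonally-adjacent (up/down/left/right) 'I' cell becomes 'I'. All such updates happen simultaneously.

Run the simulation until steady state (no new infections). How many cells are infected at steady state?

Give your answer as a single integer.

Answer: 24

Derivation:
Step 0 (initial): 3 infected
Step 1: +6 new -> 9 infected
Step 2: +7 new -> 16 infected
Step 3: +3 new -> 19 infected
Step 4: +3 new -> 22 infected
Step 5: +2 new -> 24 infected
Step 6: +0 new -> 24 infected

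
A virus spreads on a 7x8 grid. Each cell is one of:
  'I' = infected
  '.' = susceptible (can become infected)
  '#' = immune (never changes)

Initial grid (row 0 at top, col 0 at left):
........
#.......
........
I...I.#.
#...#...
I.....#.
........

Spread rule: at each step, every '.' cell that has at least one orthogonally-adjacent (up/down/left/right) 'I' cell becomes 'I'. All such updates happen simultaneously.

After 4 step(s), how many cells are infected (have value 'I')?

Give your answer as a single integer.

Answer: 41

Derivation:
Step 0 (initial): 3 infected
Step 1: +7 new -> 10 infected
Step 2: +10 new -> 20 infected
Step 3: +11 new -> 31 infected
Step 4: +10 new -> 41 infected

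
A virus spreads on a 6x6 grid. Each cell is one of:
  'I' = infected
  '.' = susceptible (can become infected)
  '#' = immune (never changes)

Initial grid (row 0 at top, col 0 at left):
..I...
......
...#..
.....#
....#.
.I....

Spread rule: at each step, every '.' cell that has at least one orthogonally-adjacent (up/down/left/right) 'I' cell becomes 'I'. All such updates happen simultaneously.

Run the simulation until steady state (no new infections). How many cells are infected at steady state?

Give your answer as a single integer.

Step 0 (initial): 2 infected
Step 1: +6 new -> 8 infected
Step 2: +9 new -> 17 infected
Step 3: +8 new -> 25 infected
Step 4: +5 new -> 30 infected
Step 5: +3 new -> 33 infected
Step 6: +0 new -> 33 infected

Answer: 33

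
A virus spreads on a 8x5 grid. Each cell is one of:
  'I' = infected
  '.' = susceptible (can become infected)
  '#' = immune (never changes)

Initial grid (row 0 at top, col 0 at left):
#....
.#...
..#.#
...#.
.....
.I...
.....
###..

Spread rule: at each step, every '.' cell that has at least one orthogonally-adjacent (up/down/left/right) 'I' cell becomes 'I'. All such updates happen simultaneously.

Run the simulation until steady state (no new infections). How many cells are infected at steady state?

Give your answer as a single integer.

Step 0 (initial): 1 infected
Step 1: +4 new -> 5 infected
Step 2: +6 new -> 11 infected
Step 3: +6 new -> 17 infected
Step 4: +4 new -> 21 infected
Step 5: +3 new -> 24 infected
Step 6: +0 new -> 24 infected

Answer: 24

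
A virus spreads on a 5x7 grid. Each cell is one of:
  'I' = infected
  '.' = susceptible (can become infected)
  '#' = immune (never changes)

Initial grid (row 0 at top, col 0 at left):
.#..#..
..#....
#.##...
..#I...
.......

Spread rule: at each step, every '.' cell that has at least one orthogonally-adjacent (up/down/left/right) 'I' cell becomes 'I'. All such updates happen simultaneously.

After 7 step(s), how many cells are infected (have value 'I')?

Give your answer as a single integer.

Answer: 27

Derivation:
Step 0 (initial): 1 infected
Step 1: +2 new -> 3 infected
Step 2: +4 new -> 7 infected
Step 3: +5 new -> 12 infected
Step 4: +6 new -> 18 infected
Step 5: +5 new -> 23 infected
Step 6: +3 new -> 26 infected
Step 7: +1 new -> 27 infected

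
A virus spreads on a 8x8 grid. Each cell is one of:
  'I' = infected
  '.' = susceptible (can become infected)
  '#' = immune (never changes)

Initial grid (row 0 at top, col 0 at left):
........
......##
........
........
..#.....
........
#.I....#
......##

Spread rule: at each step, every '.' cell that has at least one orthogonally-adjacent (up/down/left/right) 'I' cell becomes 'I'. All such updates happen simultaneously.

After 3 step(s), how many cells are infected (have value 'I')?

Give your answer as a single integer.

Answer: 17

Derivation:
Step 0 (initial): 1 infected
Step 1: +4 new -> 5 infected
Step 2: +5 new -> 10 infected
Step 3: +7 new -> 17 infected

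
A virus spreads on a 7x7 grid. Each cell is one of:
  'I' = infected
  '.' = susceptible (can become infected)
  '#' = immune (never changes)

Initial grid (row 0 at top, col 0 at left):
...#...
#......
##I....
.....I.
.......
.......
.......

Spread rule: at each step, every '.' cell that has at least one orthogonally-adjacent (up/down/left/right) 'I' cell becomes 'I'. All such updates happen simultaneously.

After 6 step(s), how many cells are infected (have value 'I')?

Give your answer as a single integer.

Answer: 45

Derivation:
Step 0 (initial): 2 infected
Step 1: +7 new -> 9 infected
Step 2: +12 new -> 21 infected
Step 3: +11 new -> 32 infected
Step 4: +9 new -> 41 infected
Step 5: +3 new -> 44 infected
Step 6: +1 new -> 45 infected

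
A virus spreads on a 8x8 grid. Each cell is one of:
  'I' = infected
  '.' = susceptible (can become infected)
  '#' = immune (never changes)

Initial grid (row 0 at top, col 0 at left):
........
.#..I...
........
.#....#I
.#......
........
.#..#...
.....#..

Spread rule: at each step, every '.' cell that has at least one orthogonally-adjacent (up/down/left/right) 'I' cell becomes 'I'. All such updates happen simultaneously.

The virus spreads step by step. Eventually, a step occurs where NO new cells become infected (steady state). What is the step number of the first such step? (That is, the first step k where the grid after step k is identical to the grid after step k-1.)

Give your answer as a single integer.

Step 0 (initial): 2 infected
Step 1: +6 new -> 8 infected
Step 2: +11 new -> 19 infected
Step 3: +10 new -> 29 infected
Step 4: +8 new -> 37 infected
Step 5: +6 new -> 43 infected
Step 6: +4 new -> 47 infected
Step 7: +4 new -> 51 infected
Step 8: +3 new -> 54 infected
Step 9: +2 new -> 56 infected
Step 10: +1 new -> 57 infected
Step 11: +0 new -> 57 infected

Answer: 11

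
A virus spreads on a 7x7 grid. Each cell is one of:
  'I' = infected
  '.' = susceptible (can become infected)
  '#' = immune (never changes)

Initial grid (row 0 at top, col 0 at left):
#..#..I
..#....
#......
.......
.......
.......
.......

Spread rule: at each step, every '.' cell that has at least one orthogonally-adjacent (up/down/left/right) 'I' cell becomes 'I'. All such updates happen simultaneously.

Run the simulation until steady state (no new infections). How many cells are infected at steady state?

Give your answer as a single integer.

Answer: 45

Derivation:
Step 0 (initial): 1 infected
Step 1: +2 new -> 3 infected
Step 2: +3 new -> 6 infected
Step 3: +3 new -> 9 infected
Step 4: +4 new -> 13 infected
Step 5: +4 new -> 17 infected
Step 6: +5 new -> 22 infected
Step 7: +5 new -> 27 infected
Step 8: +5 new -> 32 infected
Step 9: +6 new -> 38 infected
Step 10: +4 new -> 42 infected
Step 11: +2 new -> 44 infected
Step 12: +1 new -> 45 infected
Step 13: +0 new -> 45 infected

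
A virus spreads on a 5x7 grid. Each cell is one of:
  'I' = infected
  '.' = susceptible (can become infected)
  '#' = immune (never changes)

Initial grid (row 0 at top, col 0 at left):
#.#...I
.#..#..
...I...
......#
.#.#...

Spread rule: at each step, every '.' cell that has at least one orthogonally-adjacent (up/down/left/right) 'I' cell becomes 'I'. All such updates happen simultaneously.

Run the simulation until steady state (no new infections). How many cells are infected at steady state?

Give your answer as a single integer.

Answer: 27

Derivation:
Step 0 (initial): 2 infected
Step 1: +6 new -> 8 infected
Step 2: +9 new -> 17 infected
Step 3: +5 new -> 22 infected
Step 4: +3 new -> 25 infected
Step 5: +2 new -> 27 infected
Step 6: +0 new -> 27 infected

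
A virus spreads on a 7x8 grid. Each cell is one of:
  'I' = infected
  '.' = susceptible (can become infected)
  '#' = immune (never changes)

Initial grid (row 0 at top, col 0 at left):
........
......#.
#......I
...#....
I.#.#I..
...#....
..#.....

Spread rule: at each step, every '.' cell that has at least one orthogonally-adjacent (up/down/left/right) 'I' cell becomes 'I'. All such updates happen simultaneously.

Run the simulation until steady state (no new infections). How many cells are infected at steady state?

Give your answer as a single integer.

Answer: 48

Derivation:
Step 0 (initial): 3 infected
Step 1: +9 new -> 12 infected
Step 2: +11 new -> 23 infected
Step 3: +10 new -> 33 infected
Step 4: +7 new -> 40 infected
Step 5: +5 new -> 45 infected
Step 6: +3 new -> 48 infected
Step 7: +0 new -> 48 infected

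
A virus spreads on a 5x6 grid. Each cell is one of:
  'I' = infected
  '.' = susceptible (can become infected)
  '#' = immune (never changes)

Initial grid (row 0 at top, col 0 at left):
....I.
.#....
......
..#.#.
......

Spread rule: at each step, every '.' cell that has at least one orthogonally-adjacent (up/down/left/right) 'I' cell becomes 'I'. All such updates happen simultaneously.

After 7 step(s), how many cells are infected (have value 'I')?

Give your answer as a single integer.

Answer: 26

Derivation:
Step 0 (initial): 1 infected
Step 1: +3 new -> 4 infected
Step 2: +4 new -> 8 infected
Step 3: +4 new -> 12 infected
Step 4: +4 new -> 16 infected
Step 5: +4 new -> 20 infected
Step 6: +4 new -> 24 infected
Step 7: +2 new -> 26 infected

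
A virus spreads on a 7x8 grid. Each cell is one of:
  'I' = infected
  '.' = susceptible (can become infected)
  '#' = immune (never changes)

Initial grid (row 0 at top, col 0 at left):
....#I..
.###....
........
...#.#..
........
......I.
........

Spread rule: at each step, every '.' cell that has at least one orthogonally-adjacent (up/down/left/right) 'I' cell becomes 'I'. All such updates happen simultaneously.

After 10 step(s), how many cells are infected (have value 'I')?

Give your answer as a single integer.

Answer: 48

Derivation:
Step 0 (initial): 2 infected
Step 1: +6 new -> 8 infected
Step 2: +10 new -> 18 infected
Step 3: +7 new -> 25 infected
Step 4: +6 new -> 31 infected
Step 5: +4 new -> 35 infected
Step 6: +5 new -> 40 infected
Step 7: +4 new -> 44 infected
Step 8: +2 new -> 46 infected
Step 9: +1 new -> 47 infected
Step 10: +1 new -> 48 infected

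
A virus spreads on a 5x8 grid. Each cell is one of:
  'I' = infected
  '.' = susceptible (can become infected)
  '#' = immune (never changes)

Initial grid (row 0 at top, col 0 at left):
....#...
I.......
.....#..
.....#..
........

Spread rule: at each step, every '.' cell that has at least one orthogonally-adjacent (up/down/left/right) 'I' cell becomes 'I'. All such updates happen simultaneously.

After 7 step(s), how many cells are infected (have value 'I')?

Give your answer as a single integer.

Answer: 30

Derivation:
Step 0 (initial): 1 infected
Step 1: +3 new -> 4 infected
Step 2: +4 new -> 8 infected
Step 3: +5 new -> 13 infected
Step 4: +5 new -> 18 infected
Step 5: +4 new -> 22 infected
Step 6: +4 new -> 26 infected
Step 7: +4 new -> 30 infected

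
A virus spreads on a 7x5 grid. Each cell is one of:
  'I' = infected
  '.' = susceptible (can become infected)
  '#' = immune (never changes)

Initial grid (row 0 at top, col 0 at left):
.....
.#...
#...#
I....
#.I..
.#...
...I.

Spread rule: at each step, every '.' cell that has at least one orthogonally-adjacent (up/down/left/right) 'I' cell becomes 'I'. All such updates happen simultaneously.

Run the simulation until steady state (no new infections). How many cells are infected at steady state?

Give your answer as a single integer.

Answer: 30

Derivation:
Step 0 (initial): 3 infected
Step 1: +8 new -> 11 infected
Step 2: +6 new -> 17 infected
Step 3: +4 new -> 21 infected
Step 4: +3 new -> 24 infected
Step 5: +3 new -> 27 infected
Step 6: +2 new -> 29 infected
Step 7: +1 new -> 30 infected
Step 8: +0 new -> 30 infected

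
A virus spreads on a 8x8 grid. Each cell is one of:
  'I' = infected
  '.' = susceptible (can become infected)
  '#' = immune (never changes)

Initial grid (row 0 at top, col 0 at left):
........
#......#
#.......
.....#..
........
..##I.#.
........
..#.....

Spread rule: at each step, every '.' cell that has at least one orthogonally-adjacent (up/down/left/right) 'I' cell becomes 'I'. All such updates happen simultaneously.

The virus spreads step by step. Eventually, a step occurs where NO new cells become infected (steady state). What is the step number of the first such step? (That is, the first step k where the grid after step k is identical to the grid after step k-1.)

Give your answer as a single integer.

Step 0 (initial): 1 infected
Step 1: +3 new -> 4 infected
Step 2: +6 new -> 10 infected
Step 3: +8 new -> 18 infected
Step 4: +10 new -> 28 infected
Step 5: +13 new -> 41 infected
Step 6: +9 new -> 50 infected
Step 7: +3 new -> 53 infected
Step 8: +2 new -> 55 infected
Step 9: +1 new -> 56 infected
Step 10: +0 new -> 56 infected

Answer: 10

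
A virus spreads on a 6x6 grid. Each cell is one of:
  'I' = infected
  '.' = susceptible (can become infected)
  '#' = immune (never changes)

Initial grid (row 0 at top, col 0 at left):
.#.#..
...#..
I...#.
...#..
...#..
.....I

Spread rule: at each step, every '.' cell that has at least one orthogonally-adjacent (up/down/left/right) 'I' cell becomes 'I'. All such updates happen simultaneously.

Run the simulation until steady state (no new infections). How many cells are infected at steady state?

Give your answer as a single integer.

Answer: 30

Derivation:
Step 0 (initial): 2 infected
Step 1: +5 new -> 7 infected
Step 2: +8 new -> 15 infected
Step 3: +8 new -> 23 infected
Step 4: +4 new -> 27 infected
Step 5: +2 new -> 29 infected
Step 6: +1 new -> 30 infected
Step 7: +0 new -> 30 infected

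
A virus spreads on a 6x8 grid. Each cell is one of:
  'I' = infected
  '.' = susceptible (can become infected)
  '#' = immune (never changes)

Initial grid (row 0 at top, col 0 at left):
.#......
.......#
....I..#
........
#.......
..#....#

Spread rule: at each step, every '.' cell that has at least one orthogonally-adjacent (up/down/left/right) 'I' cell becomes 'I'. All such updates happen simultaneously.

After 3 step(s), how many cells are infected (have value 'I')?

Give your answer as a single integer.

Step 0 (initial): 1 infected
Step 1: +4 new -> 5 infected
Step 2: +8 new -> 13 infected
Step 3: +10 new -> 23 infected

Answer: 23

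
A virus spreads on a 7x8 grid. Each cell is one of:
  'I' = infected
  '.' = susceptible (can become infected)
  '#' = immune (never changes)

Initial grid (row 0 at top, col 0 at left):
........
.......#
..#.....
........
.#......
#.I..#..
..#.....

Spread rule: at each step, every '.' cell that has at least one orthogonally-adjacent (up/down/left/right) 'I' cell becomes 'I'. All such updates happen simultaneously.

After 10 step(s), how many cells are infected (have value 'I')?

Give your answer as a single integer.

Step 0 (initial): 1 infected
Step 1: +3 new -> 4 infected
Step 2: +5 new -> 9 infected
Step 3: +5 new -> 14 infected
Step 4: +6 new -> 20 infected
Step 5: +8 new -> 28 infected
Step 6: +10 new -> 38 infected
Step 7: +7 new -> 45 infected
Step 8: +3 new -> 48 infected
Step 9: +1 new -> 49 infected
Step 10: +1 new -> 50 infected

Answer: 50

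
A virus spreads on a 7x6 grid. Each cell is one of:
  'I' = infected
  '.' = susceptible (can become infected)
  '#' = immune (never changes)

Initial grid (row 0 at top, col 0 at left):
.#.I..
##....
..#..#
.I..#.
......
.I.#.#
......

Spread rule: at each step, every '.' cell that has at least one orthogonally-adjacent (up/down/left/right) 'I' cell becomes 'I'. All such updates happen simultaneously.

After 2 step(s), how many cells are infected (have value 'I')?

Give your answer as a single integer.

Answer: 23

Derivation:
Step 0 (initial): 3 infected
Step 1: +10 new -> 13 infected
Step 2: +10 new -> 23 infected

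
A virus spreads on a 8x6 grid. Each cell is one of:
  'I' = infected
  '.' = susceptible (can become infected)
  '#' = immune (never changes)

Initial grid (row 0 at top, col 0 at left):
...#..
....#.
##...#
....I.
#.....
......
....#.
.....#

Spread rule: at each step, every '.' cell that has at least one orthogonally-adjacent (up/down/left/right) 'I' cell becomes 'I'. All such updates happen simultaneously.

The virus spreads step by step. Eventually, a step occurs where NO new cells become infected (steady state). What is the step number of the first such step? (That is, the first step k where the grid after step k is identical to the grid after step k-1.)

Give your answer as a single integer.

Answer: 9

Derivation:
Step 0 (initial): 1 infected
Step 1: +4 new -> 5 infected
Step 2: +5 new -> 10 infected
Step 3: +6 new -> 16 infected
Step 4: +6 new -> 22 infected
Step 5: +5 new -> 27 infected
Step 6: +6 new -> 33 infected
Step 7: +3 new -> 36 infected
Step 8: +1 new -> 37 infected
Step 9: +0 new -> 37 infected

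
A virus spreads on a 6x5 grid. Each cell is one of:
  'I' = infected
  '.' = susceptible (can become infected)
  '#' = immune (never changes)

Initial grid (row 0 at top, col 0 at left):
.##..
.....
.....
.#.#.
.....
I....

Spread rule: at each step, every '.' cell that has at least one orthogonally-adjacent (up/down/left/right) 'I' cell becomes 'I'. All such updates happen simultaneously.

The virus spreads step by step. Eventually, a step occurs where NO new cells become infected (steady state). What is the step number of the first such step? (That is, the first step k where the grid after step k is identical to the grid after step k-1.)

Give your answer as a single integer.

Step 0 (initial): 1 infected
Step 1: +2 new -> 3 infected
Step 2: +3 new -> 6 infected
Step 3: +3 new -> 9 infected
Step 4: +5 new -> 14 infected
Step 5: +4 new -> 18 infected
Step 6: +3 new -> 21 infected
Step 7: +2 new -> 23 infected
Step 8: +2 new -> 25 infected
Step 9: +1 new -> 26 infected
Step 10: +0 new -> 26 infected

Answer: 10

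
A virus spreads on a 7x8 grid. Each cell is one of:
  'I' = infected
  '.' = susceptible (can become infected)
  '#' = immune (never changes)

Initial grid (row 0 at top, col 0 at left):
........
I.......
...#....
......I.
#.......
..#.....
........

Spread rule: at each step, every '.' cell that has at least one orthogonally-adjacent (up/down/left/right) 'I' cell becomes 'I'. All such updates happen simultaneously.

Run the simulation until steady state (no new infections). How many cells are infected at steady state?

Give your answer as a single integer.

Step 0 (initial): 2 infected
Step 1: +7 new -> 9 infected
Step 2: +11 new -> 20 infected
Step 3: +13 new -> 33 infected
Step 4: +10 new -> 43 infected
Step 5: +5 new -> 48 infected
Step 6: +3 new -> 51 infected
Step 7: +2 new -> 53 infected
Step 8: +0 new -> 53 infected

Answer: 53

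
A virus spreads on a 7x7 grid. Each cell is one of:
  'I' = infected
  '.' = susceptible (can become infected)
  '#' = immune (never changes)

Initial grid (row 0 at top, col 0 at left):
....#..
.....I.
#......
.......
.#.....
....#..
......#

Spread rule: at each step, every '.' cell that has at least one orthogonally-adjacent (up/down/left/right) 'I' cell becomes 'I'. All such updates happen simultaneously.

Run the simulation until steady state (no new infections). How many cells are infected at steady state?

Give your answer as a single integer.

Answer: 44

Derivation:
Step 0 (initial): 1 infected
Step 1: +4 new -> 5 infected
Step 2: +5 new -> 10 infected
Step 3: +6 new -> 16 infected
Step 4: +7 new -> 23 infected
Step 5: +7 new -> 30 infected
Step 6: +5 new -> 35 infected
Step 7: +3 new -> 38 infected
Step 8: +3 new -> 41 infected
Step 9: +2 new -> 43 infected
Step 10: +1 new -> 44 infected
Step 11: +0 new -> 44 infected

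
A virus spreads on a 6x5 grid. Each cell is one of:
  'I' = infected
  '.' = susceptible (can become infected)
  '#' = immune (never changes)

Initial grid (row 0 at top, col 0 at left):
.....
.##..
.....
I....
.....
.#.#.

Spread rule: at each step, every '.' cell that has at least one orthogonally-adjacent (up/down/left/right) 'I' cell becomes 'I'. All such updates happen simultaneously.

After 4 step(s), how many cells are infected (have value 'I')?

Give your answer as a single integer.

Answer: 18

Derivation:
Step 0 (initial): 1 infected
Step 1: +3 new -> 4 infected
Step 2: +5 new -> 9 infected
Step 3: +4 new -> 13 infected
Step 4: +5 new -> 18 infected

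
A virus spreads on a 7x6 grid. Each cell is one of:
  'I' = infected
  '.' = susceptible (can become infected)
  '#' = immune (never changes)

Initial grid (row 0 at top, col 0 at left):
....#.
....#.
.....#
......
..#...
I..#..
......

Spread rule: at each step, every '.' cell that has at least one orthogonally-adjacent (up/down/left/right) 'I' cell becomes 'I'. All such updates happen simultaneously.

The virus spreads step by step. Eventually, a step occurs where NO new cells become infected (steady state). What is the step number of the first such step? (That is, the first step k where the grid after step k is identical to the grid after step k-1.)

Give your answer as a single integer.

Answer: 9

Derivation:
Step 0 (initial): 1 infected
Step 1: +3 new -> 4 infected
Step 2: +4 new -> 8 infected
Step 3: +3 new -> 11 infected
Step 4: +4 new -> 15 infected
Step 5: +5 new -> 20 infected
Step 6: +7 new -> 27 infected
Step 7: +6 new -> 33 infected
Step 8: +2 new -> 35 infected
Step 9: +0 new -> 35 infected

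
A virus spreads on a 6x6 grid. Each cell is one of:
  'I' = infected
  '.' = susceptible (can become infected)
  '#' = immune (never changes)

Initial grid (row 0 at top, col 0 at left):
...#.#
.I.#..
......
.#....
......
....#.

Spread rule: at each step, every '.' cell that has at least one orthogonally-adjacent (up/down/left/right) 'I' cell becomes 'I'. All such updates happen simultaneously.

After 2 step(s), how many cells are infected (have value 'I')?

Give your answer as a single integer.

Step 0 (initial): 1 infected
Step 1: +4 new -> 5 infected
Step 2: +4 new -> 9 infected

Answer: 9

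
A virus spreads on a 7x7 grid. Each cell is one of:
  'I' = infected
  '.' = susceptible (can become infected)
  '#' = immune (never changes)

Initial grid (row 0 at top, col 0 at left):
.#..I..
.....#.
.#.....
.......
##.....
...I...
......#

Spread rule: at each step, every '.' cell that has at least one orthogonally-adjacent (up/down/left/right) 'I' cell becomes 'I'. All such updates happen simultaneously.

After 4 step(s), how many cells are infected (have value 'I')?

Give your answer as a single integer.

Answer: 38

Derivation:
Step 0 (initial): 2 infected
Step 1: +7 new -> 9 infected
Step 2: +11 new -> 20 infected
Step 3: +11 new -> 31 infected
Step 4: +7 new -> 38 infected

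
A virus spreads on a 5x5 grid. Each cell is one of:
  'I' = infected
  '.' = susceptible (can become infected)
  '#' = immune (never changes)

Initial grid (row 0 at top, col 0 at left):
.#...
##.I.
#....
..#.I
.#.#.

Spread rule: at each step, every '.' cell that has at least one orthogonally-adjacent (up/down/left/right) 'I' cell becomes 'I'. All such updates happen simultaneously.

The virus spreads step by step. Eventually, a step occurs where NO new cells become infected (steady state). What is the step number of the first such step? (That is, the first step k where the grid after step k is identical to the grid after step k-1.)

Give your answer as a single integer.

Step 0 (initial): 2 infected
Step 1: +7 new -> 9 infected
Step 2: +3 new -> 12 infected
Step 3: +1 new -> 13 infected
Step 4: +1 new -> 14 infected
Step 5: +1 new -> 15 infected
Step 6: +1 new -> 16 infected
Step 7: +0 new -> 16 infected

Answer: 7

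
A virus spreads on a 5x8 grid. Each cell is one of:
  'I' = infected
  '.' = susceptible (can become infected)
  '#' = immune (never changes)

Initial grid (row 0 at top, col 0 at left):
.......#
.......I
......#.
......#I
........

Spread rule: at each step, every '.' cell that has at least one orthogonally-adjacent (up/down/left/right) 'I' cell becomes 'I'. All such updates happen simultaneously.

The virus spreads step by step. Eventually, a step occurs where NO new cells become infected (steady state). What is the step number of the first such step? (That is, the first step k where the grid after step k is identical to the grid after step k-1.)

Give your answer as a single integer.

Step 0 (initial): 2 infected
Step 1: +3 new -> 5 infected
Step 2: +3 new -> 8 infected
Step 3: +4 new -> 12 infected
Step 4: +5 new -> 17 infected
Step 5: +5 new -> 22 infected
Step 6: +5 new -> 27 infected
Step 7: +5 new -> 32 infected
Step 8: +4 new -> 36 infected
Step 9: +1 new -> 37 infected
Step 10: +0 new -> 37 infected

Answer: 10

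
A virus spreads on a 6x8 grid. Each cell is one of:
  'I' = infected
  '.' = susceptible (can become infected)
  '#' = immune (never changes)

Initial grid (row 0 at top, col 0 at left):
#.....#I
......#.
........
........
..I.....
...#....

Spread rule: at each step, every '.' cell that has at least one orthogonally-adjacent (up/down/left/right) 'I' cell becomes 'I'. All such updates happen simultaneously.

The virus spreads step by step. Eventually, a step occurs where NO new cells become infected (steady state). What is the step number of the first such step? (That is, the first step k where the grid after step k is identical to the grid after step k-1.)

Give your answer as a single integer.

Step 0 (initial): 2 infected
Step 1: +5 new -> 7 infected
Step 2: +7 new -> 14 infected
Step 3: +10 new -> 24 infected
Step 4: +11 new -> 35 infected
Step 5: +7 new -> 42 infected
Step 6: +2 new -> 44 infected
Step 7: +0 new -> 44 infected

Answer: 7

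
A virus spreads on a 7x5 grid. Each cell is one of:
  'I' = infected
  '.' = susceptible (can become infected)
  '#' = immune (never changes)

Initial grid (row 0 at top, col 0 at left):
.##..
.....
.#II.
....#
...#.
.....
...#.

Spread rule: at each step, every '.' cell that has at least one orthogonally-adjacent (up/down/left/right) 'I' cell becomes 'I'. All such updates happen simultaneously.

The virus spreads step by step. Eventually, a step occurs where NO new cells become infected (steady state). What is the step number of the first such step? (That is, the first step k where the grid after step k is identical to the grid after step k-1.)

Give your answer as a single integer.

Answer: 7

Derivation:
Step 0 (initial): 2 infected
Step 1: +5 new -> 7 infected
Step 2: +5 new -> 12 infected
Step 3: +5 new -> 17 infected
Step 4: +6 new -> 23 infected
Step 5: +3 new -> 26 infected
Step 6: +3 new -> 29 infected
Step 7: +0 new -> 29 infected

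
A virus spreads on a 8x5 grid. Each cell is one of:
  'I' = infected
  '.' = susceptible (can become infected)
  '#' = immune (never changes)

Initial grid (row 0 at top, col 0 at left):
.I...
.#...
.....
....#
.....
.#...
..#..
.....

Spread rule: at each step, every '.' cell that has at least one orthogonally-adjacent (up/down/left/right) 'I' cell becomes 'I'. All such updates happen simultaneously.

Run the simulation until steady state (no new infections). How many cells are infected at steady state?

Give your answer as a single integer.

Answer: 36

Derivation:
Step 0 (initial): 1 infected
Step 1: +2 new -> 3 infected
Step 2: +3 new -> 6 infected
Step 3: +4 new -> 10 infected
Step 4: +5 new -> 15 infected
Step 5: +5 new -> 20 infected
Step 6: +4 new -> 24 infected
Step 7: +3 new -> 27 infected
Step 8: +4 new -> 31 infected
Step 9: +3 new -> 34 infected
Step 10: +2 new -> 36 infected
Step 11: +0 new -> 36 infected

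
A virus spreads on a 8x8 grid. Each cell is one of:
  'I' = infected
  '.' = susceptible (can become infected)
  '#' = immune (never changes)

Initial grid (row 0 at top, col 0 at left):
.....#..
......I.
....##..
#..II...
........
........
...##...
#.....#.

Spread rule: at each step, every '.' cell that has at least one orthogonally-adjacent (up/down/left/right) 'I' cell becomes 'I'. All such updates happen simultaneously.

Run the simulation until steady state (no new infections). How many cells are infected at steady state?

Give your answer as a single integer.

Answer: 56

Derivation:
Step 0 (initial): 3 infected
Step 1: +9 new -> 12 infected
Step 2: +11 new -> 23 infected
Step 3: +9 new -> 32 infected
Step 4: +9 new -> 41 infected
Step 5: +8 new -> 49 infected
Step 6: +6 new -> 55 infected
Step 7: +1 new -> 56 infected
Step 8: +0 new -> 56 infected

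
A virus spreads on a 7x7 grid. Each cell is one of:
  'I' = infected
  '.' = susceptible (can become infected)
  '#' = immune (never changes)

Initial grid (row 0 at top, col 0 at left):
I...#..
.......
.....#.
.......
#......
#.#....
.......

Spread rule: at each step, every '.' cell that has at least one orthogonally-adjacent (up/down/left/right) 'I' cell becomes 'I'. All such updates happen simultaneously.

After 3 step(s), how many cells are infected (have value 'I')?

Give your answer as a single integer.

Step 0 (initial): 1 infected
Step 1: +2 new -> 3 infected
Step 2: +3 new -> 6 infected
Step 3: +4 new -> 10 infected

Answer: 10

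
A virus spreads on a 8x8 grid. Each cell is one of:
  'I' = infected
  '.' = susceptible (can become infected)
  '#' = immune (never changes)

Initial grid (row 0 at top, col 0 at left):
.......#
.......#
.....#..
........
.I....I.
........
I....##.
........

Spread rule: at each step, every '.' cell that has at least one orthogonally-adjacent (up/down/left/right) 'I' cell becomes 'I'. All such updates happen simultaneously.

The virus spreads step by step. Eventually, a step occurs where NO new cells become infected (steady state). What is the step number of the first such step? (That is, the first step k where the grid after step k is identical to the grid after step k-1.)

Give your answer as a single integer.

Answer: 7

Derivation:
Step 0 (initial): 3 infected
Step 1: +11 new -> 14 infected
Step 2: +13 new -> 27 infected
Step 3: +12 new -> 39 infected
Step 4: +10 new -> 49 infected
Step 5: +7 new -> 56 infected
Step 6: +3 new -> 59 infected
Step 7: +0 new -> 59 infected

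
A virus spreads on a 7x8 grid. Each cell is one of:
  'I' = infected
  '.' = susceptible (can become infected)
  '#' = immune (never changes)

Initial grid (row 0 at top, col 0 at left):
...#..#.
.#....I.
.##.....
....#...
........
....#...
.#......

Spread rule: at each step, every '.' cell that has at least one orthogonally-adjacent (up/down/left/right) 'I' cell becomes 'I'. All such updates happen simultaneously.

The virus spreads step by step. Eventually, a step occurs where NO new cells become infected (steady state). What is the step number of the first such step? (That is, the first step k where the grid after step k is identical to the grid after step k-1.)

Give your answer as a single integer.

Step 0 (initial): 1 infected
Step 1: +3 new -> 4 infected
Step 2: +6 new -> 10 infected
Step 3: +6 new -> 16 infected
Step 4: +5 new -> 21 infected
Step 5: +6 new -> 27 infected
Step 6: +5 new -> 32 infected
Step 7: +5 new -> 37 infected
Step 8: +5 new -> 42 infected
Step 9: +4 new -> 46 infected
Step 10: +1 new -> 47 infected
Step 11: +1 new -> 48 infected
Step 12: +0 new -> 48 infected

Answer: 12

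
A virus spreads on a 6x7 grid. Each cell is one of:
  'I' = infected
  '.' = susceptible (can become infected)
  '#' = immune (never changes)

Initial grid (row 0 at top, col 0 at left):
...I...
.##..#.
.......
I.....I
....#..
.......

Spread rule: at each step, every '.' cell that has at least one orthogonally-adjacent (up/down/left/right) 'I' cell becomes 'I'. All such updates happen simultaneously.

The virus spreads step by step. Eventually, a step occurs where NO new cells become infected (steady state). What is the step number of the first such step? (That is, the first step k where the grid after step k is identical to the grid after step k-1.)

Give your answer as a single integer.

Step 0 (initial): 3 infected
Step 1: +9 new -> 12 infected
Step 2: +14 new -> 26 infected
Step 3: +8 new -> 34 infected
Step 4: +3 new -> 37 infected
Step 5: +1 new -> 38 infected
Step 6: +0 new -> 38 infected

Answer: 6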